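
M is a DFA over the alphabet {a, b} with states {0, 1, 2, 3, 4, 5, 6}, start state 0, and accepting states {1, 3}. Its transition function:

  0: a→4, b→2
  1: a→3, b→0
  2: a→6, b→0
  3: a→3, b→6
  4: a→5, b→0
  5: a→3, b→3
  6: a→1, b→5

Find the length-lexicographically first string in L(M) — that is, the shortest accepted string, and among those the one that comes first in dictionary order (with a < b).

A breadth-first search from 0 reaches an accepting state first via the path 0 → 4 → 5 → 3 on input aaa.
No string of length < 3 is accepted (BFS exhausts all shorter strings without reaching an accepting state), and aaa is the lexicographically least accepting string of length 3.

aaa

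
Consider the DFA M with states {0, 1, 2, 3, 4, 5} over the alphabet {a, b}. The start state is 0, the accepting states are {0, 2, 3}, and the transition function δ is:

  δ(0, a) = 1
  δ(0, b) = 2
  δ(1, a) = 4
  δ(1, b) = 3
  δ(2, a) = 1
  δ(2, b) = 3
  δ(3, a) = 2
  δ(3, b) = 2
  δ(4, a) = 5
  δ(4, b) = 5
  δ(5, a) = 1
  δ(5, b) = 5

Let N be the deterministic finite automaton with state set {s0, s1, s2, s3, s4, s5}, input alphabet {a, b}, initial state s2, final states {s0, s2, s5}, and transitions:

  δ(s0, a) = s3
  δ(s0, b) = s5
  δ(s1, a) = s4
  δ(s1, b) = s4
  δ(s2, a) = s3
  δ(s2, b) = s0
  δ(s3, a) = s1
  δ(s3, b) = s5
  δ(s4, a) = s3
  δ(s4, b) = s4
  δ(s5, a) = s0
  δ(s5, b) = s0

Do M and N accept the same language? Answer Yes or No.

Exploring the product automaton M × N from the start pair (0, s2), following both machines on each input symbol, reaches 6 state pairs: (0, s2), (1, s3), (2, s0), (4, s1), (3, s5), (5, s4).
M accepts in {0, 2, 3} and N accepts in {s0, s2, s5}. In every reachable pair the two components are either both accepting — (0, s2), (2, s0), (3, s5) — or both non-accepting, so no string is accepted by exactly one of the machines: L(M) \ L(N) and L(N) \ L(M) are both empty.
Hence every string is accepted by M iff it is accepted by N, and the two languages coincide.

Yes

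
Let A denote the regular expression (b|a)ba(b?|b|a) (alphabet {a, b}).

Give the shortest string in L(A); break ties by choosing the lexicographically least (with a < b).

aba

By inspection of the expression, no string of length less than 3 matches, and aba is the lexicographically first match of length 3.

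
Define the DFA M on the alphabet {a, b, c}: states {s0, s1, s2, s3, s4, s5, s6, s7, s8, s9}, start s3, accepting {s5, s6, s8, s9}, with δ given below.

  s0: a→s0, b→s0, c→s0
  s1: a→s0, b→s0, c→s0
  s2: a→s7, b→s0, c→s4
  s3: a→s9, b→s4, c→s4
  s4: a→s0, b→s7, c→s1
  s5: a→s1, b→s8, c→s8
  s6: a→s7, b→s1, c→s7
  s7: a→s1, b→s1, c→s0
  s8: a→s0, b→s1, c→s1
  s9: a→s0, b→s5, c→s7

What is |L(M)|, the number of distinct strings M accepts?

4

The useful subgraph on states {s3, s5, s8, s9} is acyclic, so L(M) is finite; the longest accepting path visits 4 useful states, giving maximum string length 3.
Counting accepting paths from s3 by length: 1 of length 1, 1 of length 2, 2 of length 3. Total 4.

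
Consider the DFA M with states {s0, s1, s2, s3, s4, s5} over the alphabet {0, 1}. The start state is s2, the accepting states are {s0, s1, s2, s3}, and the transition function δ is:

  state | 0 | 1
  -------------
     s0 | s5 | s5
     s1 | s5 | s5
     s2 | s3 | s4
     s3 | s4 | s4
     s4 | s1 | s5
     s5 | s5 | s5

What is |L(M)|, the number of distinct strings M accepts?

The useful subgraph on states {s1, s2, s3, s4} is acyclic, so L(M) is finite; the longest accepting path visits 4 useful states, giving maximum string length 3.
Counting accepting paths from s2 by length: 1 of length 0, 1 of length 1, 1 of length 2, 2 of length 3. Total 5.

5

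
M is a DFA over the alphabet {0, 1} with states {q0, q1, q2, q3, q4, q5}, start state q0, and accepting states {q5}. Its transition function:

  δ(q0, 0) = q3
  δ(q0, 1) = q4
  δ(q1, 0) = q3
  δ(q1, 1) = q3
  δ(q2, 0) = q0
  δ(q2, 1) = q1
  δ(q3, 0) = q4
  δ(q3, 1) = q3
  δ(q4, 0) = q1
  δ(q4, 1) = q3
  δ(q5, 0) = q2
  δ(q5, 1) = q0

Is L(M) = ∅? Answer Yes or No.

The states reachable from the start state are {q0, q1, q3, q4}.
None of the accepting states {q5} is reachable, so no string is accepted and L(M) = ∅.

Yes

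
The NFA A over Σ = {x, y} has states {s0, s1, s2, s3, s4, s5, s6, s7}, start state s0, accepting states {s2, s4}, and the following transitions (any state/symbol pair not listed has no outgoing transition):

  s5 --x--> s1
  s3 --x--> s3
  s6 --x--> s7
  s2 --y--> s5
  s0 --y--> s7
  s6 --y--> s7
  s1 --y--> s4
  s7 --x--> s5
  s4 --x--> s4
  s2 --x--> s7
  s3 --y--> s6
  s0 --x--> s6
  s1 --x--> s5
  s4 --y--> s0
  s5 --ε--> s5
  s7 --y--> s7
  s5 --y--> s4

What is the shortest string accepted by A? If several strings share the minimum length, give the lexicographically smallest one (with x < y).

yxy

A breadth-first search from s0 reaches an accepting state first via the path s0 → s7 → s5 → s4 on input yxy.
No string of length < 3 is accepted (BFS exhausts all shorter strings without reaching an accepting state), and yxy is the lexicographically least accepting string of length 3.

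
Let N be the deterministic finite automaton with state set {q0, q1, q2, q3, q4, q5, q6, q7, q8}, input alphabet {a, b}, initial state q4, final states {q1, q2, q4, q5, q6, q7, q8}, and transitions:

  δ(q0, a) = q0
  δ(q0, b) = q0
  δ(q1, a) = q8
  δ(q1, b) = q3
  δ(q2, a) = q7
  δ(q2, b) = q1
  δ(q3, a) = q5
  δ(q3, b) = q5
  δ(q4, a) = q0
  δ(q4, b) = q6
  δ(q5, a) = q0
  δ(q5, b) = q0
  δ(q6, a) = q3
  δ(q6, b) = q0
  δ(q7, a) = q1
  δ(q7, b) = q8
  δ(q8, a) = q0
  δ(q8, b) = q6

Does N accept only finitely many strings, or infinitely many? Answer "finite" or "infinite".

The useful states (reachable from q4 and able to reach an accepting state) are {q3, q4, q5, q6}.
Restricted to these states the transition graph has no cycle, so every accepting path has bounded length and L is finite.

finite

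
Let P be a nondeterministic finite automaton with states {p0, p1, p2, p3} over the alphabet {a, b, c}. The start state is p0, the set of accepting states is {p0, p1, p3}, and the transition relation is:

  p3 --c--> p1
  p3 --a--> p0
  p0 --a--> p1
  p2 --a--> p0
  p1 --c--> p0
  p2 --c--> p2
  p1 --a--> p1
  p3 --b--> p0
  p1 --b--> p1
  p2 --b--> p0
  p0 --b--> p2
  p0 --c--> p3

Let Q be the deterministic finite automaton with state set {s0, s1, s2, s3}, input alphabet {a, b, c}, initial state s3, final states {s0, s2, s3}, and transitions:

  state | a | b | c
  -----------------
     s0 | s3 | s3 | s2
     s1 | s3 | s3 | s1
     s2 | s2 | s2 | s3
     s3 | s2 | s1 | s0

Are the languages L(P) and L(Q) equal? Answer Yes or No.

Exploring the product automaton P × Q from the start pair (p0, s3), following both machines on each input symbol, reaches 4 state pairs: (p0, s3), (p1, s2), (p2, s1), (p3, s0).
P accepts in {p0, p1, p3} and Q accepts in {s0, s2, s3}. In every reachable pair the two components are either both accepting — (p0, s3), (p1, s2), (p3, s0) — or both non-accepting, so no string is accepted by exactly one of the machines: L(P) \ L(Q) and L(Q) \ L(P) are both empty.
Hence every string is accepted by P iff it is accepted by Q, and the two languages coincide.

Yes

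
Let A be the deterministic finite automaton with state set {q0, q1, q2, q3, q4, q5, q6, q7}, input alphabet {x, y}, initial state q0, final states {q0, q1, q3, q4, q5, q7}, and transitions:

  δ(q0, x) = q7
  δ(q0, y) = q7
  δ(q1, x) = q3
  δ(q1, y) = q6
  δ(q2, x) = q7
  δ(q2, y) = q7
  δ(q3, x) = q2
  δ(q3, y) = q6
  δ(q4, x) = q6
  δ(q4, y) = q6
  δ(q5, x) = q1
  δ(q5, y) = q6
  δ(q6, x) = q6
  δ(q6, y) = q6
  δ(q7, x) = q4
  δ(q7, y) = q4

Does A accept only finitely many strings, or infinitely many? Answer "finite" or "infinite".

finite

The useful states (reachable from q0 and able to reach an accepting state) are {q0, q4, q7}.
Restricted to these states the transition graph has no cycle, so every accepting path has bounded length and L is finite.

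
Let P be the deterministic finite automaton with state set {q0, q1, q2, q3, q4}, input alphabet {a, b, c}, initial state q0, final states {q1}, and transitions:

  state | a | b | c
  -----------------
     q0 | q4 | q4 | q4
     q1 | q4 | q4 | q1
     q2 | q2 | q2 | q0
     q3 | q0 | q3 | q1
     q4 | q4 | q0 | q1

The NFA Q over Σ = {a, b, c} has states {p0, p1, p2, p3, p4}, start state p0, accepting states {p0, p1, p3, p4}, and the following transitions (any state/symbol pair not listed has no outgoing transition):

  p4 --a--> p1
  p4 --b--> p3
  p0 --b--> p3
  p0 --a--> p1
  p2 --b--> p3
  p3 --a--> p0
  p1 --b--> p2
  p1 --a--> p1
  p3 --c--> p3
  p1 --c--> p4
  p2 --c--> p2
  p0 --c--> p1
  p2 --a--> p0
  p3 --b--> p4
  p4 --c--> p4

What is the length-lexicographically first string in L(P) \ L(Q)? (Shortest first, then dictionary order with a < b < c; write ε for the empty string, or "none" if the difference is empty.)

The string abcc is accepted by P but not by Q.
No shorter string lies in the difference, and abcc is the lexicographically first length-4 string in L(P) \ L(Q).

abcc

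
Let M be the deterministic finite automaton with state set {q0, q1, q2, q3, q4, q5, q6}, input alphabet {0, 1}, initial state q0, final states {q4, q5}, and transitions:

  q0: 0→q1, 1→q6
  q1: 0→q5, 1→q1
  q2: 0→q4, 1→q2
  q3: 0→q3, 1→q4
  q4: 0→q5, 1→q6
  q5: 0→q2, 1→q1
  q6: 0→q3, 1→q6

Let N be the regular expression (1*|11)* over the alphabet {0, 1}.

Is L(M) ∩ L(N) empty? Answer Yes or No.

Yes

Converting the expression N to a DFA (subset construction, then merging equivalent states) gives the minimal DFA with states {n0, n1}, start state n0, accepting states {n0} and transitions n0: 0→n1, 1→n0; n1: 0→n1, 1→n1.
Exploring the product automaton M × N from the start pair (q0, n0), following both machines on each input symbol, reaches 8 state pairs: (q0, n0), (q1, n1), (q6, n0), (q5, n1), (q3, n1), (q2, n1), (q4, n1), (q6, n1).
M accepts in {q4, q5} and N accepts in {n0}; no reachable pair has both components accepting, so no string drives both machines to acceptance simultaneously and L(M) ∩ L(N) = ∅.
So no string is accepted by both, and the intersection is empty.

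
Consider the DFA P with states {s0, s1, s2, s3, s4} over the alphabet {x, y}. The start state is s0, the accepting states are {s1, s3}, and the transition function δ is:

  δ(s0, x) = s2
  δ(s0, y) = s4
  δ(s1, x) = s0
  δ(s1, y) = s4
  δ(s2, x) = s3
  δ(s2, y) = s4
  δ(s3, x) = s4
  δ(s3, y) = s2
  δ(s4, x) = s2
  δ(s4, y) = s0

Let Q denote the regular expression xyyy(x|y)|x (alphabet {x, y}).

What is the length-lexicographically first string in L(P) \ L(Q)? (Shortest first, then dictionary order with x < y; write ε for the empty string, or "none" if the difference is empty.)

The string xx is accepted by P but not by Q.
No shorter string lies in the difference, and xx is the lexicographically first length-2 string in L(P) \ L(Q).

xx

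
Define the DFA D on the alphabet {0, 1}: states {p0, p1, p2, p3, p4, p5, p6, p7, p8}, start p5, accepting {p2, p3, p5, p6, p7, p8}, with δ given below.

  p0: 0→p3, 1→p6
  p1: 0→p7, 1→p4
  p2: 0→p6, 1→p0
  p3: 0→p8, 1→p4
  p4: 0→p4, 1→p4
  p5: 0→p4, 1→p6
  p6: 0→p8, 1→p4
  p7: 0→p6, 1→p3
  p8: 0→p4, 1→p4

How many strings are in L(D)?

The useful subgraph on states {p5, p6, p8} is acyclic, so L(D) is finite; the longest accepting path visits 3 useful states, giving maximum string length 2.
Counting accepting paths from p5 by length: 1 of length 0, 1 of length 1, 1 of length 2. Total 3.

3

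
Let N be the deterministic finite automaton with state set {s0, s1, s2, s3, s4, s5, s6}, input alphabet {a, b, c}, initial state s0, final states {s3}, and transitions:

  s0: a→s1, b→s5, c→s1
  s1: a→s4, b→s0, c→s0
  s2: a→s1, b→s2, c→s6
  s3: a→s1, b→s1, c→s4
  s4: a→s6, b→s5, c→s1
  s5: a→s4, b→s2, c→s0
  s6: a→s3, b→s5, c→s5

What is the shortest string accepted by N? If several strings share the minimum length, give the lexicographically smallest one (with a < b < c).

A breadth-first search from s0 reaches an accepting state first via the path s0 → s1 → s4 → s6 → s3 on input aaaa.
No string of length < 4 is accepted (BFS exhausts all shorter strings without reaching an accepting state), and aaaa is the lexicographically least accepting string of length 4.

aaaa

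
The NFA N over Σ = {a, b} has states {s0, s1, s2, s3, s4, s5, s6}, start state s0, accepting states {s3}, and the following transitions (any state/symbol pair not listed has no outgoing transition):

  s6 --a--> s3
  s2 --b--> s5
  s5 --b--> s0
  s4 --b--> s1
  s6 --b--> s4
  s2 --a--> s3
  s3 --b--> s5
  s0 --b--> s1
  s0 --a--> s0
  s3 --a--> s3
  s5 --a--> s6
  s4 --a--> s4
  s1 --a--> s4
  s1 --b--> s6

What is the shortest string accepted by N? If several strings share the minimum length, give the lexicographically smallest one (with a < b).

A breadth-first search from s0 reaches an accepting state first via the path s0 → s1 → s6 → s3 on input bba.
No string of length < 3 is accepted (BFS exhausts all shorter strings without reaching an accepting state), and bba is the lexicographically least accepting string of length 3.

bba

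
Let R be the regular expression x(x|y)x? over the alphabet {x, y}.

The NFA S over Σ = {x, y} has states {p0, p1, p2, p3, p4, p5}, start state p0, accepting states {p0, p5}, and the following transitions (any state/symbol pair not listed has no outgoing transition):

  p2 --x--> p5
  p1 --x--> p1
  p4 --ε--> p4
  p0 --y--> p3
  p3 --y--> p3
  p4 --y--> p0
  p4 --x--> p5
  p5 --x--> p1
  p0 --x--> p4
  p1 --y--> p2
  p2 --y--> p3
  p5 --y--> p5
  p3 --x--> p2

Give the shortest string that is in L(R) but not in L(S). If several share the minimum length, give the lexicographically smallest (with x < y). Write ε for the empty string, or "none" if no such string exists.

The string xxx is accepted by R but not by S.
No shorter string lies in the difference, and xxx is the lexicographically first length-3 string in L(R) \ L(S).

xxx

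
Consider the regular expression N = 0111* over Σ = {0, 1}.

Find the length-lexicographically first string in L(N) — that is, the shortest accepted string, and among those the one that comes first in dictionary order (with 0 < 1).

By inspection of the expression, no string of length less than 3 matches, and 011 is the lexicographically first match of length 3.

011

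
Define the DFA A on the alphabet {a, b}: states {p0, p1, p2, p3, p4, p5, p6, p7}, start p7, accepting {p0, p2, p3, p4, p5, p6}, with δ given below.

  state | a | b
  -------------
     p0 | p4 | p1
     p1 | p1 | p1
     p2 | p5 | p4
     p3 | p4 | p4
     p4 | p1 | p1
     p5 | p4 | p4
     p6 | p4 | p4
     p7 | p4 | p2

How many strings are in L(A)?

6

The useful subgraph on states {p2, p4, p5, p7} is acyclic, so L(A) is finite; the longest accepting path visits 4 useful states, giving maximum string length 3.
Counting accepting paths from p7 by length: 2 of length 1, 2 of length 2, 2 of length 3. Total 6.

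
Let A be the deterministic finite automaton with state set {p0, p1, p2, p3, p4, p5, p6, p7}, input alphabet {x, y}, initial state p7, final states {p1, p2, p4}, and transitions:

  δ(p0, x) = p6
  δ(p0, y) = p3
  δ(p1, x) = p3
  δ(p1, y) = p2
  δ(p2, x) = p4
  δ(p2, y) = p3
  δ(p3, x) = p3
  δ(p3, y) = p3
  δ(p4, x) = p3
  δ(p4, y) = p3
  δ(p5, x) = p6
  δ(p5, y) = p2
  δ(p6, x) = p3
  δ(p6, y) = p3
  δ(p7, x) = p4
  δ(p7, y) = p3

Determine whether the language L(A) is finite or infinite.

finite

The useful states (reachable from p7 and able to reach an accepting state) are {p4, p7}.
Restricted to these states the transition graph has no cycle, so every accepting path has bounded length and L is finite.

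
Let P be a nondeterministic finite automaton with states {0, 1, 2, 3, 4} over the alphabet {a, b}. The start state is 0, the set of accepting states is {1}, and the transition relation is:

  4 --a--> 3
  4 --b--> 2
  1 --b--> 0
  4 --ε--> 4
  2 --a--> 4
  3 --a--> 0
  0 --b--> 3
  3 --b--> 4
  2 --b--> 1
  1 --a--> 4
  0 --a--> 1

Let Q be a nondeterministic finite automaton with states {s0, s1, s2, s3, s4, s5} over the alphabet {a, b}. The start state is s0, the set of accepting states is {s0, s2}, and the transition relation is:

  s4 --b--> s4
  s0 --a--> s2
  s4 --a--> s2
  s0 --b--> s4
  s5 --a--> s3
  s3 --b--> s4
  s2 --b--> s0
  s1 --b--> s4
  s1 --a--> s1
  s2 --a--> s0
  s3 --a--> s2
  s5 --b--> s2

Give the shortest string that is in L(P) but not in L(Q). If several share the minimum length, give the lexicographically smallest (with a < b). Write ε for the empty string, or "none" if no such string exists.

The string aabb is accepted by P but not by Q.
No shorter string lies in the difference, and aabb is the lexicographically first length-4 string in L(P) \ L(Q).

aabb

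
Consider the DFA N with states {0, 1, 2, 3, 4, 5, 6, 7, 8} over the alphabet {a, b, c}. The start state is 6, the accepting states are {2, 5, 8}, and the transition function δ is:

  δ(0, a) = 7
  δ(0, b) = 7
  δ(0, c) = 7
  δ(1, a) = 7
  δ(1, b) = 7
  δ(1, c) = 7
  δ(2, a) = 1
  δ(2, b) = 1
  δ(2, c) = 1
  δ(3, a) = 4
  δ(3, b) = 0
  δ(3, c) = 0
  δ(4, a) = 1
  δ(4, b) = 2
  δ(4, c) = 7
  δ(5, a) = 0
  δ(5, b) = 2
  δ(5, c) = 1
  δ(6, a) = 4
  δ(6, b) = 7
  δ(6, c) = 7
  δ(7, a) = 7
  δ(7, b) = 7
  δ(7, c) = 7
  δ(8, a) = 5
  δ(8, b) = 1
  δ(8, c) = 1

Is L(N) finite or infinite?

finite

The useful states (reachable from 6 and able to reach an accepting state) are {2, 4, 6}.
Restricted to these states the transition graph has no cycle, so every accepting path has bounded length and L is finite.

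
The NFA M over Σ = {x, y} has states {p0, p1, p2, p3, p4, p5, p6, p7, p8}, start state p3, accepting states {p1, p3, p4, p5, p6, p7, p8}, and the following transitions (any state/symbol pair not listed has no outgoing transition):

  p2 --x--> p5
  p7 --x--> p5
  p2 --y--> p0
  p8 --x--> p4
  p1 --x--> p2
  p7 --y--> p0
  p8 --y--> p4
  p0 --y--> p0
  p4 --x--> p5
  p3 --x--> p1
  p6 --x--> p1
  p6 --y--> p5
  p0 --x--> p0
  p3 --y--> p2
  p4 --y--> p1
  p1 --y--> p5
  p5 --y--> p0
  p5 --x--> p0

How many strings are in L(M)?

The useful subgraph on states {p1, p2, p3, p5} is acyclic, so L(M) is finite; the longest accepting path visits 4 useful states, giving maximum string length 3.
Counting accepting paths from p3 by length: 1 of length 0, 1 of length 1, 2 of length 2, 1 of length 3. Total 5.

5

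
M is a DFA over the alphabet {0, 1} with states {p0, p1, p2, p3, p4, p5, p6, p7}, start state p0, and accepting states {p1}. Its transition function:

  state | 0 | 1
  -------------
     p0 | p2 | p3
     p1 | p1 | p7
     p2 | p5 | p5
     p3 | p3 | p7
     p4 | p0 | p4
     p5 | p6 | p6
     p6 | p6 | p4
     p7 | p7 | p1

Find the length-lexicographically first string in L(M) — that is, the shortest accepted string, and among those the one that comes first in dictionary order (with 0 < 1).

A breadth-first search from p0 reaches an accepting state first via the path p0 → p3 → p7 → p1 on input 111.
No string of length < 3 is accepted (BFS exhausts all shorter strings without reaching an accepting state), and 111 is the lexicographically least accepting string of length 3.

111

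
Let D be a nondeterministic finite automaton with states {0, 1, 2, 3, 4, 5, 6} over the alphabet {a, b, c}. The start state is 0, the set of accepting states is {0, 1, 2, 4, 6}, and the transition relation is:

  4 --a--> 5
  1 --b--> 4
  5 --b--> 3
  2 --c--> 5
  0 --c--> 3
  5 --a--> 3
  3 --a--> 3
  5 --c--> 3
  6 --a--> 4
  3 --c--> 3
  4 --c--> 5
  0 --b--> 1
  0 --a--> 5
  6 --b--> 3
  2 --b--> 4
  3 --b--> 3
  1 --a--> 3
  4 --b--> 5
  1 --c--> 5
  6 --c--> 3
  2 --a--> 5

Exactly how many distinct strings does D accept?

3

The useful subgraph on states {0, 1, 4} is acyclic, so L(D) is finite; the longest accepting path visits 3 useful states, giving maximum string length 2.
Counting accepting paths from 0 by length: 1 of length 0, 1 of length 1, 1 of length 2. Total 3.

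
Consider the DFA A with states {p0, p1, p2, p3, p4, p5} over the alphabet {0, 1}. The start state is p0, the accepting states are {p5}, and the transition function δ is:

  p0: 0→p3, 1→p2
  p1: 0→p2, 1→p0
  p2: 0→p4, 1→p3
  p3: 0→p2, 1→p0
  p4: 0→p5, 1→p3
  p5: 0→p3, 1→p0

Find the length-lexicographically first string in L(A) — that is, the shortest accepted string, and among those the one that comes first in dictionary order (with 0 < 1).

100

A breadth-first search from p0 reaches an accepting state first via the path p0 → p2 → p4 → p5 on input 100.
No string of length < 3 is accepted (BFS exhausts all shorter strings without reaching an accepting state), and 100 is the lexicographically least accepting string of length 3.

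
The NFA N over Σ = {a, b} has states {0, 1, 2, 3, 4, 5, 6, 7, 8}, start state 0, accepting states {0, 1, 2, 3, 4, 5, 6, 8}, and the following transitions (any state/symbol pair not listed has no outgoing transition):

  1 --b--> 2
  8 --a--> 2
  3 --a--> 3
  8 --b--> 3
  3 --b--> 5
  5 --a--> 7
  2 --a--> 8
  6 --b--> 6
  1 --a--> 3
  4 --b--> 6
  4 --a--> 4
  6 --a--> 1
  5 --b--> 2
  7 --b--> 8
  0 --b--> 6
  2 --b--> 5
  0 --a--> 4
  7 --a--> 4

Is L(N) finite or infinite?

infinite

State 4 is reachable from the start and can reach an accepting state, and it lies on the cycle 4 → 4.
Traversing that cycle any number of times yields accepted strings of unbounded length, so the language is infinite.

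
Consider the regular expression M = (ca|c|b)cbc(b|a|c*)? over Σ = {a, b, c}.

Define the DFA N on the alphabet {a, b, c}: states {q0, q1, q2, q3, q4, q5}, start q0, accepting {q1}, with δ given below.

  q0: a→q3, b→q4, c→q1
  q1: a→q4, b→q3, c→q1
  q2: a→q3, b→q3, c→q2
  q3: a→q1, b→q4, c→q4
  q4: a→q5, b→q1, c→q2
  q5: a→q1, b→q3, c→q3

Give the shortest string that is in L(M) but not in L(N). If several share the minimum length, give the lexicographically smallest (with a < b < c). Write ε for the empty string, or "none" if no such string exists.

bcbc

The string bcbc is accepted by M but not by N.
No shorter string lies in the difference, and bcbc is the lexicographically first length-4 string in L(M) \ L(N).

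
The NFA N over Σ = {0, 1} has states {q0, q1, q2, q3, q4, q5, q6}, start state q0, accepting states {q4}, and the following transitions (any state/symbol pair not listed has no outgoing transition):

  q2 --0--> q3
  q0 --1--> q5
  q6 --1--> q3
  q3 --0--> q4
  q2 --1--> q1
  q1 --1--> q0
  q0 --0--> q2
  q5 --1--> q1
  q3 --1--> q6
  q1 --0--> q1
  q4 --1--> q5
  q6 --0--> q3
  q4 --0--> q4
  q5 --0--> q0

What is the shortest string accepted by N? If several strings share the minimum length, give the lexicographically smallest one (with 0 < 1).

000

A breadth-first search from q0 reaches an accepting state first via the path q0 → q2 → q3 → q4 on input 000.
No string of length < 3 is accepted (BFS exhausts all shorter strings without reaching an accepting state), and 000 is the lexicographically least accepting string of length 3.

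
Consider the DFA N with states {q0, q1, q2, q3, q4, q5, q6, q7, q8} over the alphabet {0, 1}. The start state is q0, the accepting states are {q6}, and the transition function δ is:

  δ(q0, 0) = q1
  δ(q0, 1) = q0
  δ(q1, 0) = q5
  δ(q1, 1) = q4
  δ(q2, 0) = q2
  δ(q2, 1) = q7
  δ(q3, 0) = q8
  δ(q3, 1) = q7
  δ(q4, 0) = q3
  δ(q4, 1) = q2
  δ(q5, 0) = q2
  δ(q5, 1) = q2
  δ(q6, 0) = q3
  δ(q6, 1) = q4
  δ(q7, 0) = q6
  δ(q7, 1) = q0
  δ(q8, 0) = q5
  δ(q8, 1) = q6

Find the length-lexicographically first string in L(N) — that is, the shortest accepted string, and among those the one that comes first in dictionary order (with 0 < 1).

A breadth-first search from q0 reaches an accepting state first via the path q0 → q1 → q5 → q2 → q7 → q6 on input 00010.
No string of length < 5 is accepted (BFS exhausts all shorter strings without reaching an accepting state), and 00010 is the lexicographically least accepting string of length 5.

00010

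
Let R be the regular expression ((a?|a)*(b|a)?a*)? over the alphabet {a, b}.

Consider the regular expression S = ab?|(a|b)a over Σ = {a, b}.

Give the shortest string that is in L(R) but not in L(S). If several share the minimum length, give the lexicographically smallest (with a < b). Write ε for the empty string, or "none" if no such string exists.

ε

The empty string ε is accepted by R but not by S.
Since ε is the unique shortest string, it is the required witness.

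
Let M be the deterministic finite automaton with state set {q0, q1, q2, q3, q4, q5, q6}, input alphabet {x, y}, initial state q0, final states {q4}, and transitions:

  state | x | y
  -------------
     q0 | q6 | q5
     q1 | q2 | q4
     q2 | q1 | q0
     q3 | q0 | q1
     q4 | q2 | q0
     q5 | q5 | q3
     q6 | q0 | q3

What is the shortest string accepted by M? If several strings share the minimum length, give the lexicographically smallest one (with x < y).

A breadth-first search from q0 reaches an accepting state first via the path q0 → q6 → q3 → q1 → q4 on input xyyy.
No string of length < 4 is accepted (BFS exhausts all shorter strings without reaching an accepting state), and xyyy is the lexicographically least accepting string of length 4.

xyyy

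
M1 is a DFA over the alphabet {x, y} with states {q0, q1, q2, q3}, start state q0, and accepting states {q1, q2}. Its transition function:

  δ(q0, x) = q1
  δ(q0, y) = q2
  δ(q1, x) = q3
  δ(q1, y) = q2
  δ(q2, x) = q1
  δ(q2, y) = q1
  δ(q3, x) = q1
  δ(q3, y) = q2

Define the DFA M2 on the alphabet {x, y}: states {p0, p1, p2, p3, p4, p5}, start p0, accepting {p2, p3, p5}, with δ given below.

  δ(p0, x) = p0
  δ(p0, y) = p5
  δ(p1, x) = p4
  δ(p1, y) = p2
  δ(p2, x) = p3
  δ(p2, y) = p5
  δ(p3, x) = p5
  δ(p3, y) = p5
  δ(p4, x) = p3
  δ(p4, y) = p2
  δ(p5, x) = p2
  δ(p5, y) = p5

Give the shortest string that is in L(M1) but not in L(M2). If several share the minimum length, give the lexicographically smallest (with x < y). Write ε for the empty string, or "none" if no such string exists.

The string x is accepted by M1 but not by M2.
No shorter string lies in the difference, and x is the lexicographically first length-1 string in L(M1) \ L(M2).

x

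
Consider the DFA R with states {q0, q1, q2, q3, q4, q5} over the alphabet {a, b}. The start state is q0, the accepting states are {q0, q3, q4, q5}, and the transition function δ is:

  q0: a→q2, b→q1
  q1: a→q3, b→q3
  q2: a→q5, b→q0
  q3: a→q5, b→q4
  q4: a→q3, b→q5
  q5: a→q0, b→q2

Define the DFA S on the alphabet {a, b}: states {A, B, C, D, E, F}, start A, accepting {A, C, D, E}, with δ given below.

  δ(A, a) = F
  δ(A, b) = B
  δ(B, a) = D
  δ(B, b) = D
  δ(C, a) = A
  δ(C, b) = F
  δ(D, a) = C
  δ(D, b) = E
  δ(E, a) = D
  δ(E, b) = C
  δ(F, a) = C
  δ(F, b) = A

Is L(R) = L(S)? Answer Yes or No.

Yes

Exploring the product automaton R × S from the start pair (q0, A), following both machines on each input symbol, reaches 6 state pairs: (q0, A), (q2, F), (q1, B), (q5, C), (q3, D), (q4, E).
R accepts in {q0, q3, q4, q5} and S accepts in {A, C, D, E}. In every reachable pair the two components are either both accepting — (q0, A), (q5, C), (q3, D), (q4, E) — or both non-accepting, so no string is accepted by exactly one of the machines: L(R) \ L(S) and L(S) \ L(R) are both empty.
Hence every string is accepted by R iff it is accepted by S, and the two languages coincide.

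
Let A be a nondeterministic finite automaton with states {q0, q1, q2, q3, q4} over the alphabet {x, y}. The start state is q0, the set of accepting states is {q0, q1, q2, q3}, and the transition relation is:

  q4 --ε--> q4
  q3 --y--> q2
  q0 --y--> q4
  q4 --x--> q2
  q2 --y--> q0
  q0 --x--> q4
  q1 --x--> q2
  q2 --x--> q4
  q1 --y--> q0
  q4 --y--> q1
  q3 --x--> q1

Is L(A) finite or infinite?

State q0 is reachable from the start and can reach an accepting state, and it lies on the cycle q0 → q4 → q1 → q0.
Traversing that cycle any number of times yields accepted strings of unbounded length, so the language is infinite.

infinite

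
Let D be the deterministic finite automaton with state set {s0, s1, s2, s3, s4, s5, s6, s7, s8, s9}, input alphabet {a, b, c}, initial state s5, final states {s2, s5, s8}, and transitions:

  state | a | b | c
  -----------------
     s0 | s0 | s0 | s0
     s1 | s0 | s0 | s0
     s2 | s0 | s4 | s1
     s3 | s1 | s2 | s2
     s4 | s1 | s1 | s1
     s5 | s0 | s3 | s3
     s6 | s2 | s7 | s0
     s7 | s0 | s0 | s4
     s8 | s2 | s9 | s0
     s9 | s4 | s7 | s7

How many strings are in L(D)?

The useful subgraph on states {s2, s3, s5} is acyclic, so L(D) is finite; the longest accepting path visits 3 useful states, giving maximum string length 2.
Counting accepting paths from s5 by length: 1 of length 0, 4 of length 2. Total 5.

5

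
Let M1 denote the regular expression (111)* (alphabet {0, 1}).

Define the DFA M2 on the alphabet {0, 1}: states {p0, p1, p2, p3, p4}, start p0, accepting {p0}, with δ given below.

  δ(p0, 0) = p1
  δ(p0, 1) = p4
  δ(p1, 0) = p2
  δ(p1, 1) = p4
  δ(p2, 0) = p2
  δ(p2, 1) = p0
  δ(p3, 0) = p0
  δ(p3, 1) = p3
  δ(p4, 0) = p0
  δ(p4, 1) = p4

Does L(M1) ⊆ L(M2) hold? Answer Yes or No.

The string 111 is in L(M1) but not in L(M2).
So L(M1) ⊄ L(M2).

No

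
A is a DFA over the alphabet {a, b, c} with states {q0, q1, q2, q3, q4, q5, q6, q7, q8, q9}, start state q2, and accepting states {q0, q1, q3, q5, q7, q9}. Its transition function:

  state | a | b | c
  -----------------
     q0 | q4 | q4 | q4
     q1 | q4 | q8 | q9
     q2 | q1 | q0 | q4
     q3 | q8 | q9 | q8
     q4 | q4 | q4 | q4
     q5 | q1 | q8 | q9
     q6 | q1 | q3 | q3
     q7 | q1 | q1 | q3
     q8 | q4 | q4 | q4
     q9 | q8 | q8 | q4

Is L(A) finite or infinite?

finite

The useful states (reachable from q2 and able to reach an accepting state) are {q0, q1, q2, q9}.
Restricted to these states the transition graph has no cycle, so every accepting path has bounded length and L is finite.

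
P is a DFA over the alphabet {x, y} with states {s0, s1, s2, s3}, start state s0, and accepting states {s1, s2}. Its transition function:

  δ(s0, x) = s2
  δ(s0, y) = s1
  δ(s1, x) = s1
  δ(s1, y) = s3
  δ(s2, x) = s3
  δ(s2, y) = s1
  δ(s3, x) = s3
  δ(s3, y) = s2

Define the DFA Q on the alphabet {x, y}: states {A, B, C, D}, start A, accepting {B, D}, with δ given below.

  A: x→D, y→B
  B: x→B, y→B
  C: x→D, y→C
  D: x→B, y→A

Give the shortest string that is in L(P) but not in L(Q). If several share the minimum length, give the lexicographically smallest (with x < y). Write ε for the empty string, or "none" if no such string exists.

xy

The string xy is accepted by P but not by Q.
No shorter string lies in the difference, and xy is the lexicographically first length-2 string in L(P) \ L(Q).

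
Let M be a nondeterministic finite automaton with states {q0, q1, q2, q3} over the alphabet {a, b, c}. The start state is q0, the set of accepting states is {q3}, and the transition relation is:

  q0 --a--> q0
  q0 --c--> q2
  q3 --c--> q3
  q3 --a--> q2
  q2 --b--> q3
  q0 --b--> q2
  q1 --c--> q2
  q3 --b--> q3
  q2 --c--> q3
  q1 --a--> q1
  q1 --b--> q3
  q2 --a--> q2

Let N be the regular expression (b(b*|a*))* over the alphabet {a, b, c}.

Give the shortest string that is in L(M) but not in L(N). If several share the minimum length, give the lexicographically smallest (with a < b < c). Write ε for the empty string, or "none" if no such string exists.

bc

The string bc is accepted by M but not by N.
No shorter string lies in the difference, and bc is the lexicographically first length-2 string in L(M) \ L(N).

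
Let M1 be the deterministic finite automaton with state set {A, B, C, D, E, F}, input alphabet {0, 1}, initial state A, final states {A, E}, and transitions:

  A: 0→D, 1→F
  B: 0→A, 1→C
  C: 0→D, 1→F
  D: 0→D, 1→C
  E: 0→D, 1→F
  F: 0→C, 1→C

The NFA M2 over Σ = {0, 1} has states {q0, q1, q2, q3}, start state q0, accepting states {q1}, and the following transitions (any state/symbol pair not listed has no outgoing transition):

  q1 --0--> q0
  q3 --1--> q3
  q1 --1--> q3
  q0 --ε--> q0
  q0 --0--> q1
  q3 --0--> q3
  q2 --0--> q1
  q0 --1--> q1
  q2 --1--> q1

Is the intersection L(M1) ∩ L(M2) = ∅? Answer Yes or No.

Exploring the product automaton M1 × M2 from the start pair (A, q0), following both machines on each input symbol, reaches 9 state pairs: (A, q0), (D, q1), (F, q1), (D, q0), (C, q3), (C, q0), (C, q1), (D, q3), (F, q3).
M1 accepts in {A, E} and M2 accepts in {q1}; no reachable pair has both components accepting, so no string drives both machines to acceptance simultaneously and L(M1) ∩ L(M2) = ∅.
So no string is accepted by both, and the intersection is empty.

Yes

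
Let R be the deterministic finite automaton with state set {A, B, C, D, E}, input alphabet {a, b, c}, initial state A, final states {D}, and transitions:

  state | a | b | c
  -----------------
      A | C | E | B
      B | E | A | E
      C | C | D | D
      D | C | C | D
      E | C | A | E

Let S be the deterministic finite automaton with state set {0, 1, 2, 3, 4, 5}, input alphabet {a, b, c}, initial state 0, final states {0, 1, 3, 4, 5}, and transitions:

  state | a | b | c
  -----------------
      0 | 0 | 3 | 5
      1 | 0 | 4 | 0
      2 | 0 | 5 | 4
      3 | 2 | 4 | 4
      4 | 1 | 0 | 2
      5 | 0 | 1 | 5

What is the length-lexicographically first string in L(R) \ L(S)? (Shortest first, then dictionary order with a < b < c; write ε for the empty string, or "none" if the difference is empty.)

abbc

The string abbc is accepted by R but not by S.
No shorter string lies in the difference, and abbc is the lexicographically first length-4 string in L(R) \ L(S).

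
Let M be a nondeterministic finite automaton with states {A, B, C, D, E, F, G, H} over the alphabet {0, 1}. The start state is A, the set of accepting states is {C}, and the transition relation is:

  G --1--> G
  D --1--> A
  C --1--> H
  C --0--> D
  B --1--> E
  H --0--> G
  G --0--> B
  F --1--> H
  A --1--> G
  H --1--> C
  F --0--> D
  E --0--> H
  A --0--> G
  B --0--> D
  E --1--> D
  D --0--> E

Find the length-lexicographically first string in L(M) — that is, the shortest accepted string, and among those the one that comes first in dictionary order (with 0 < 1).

A breadth-first search from A reaches an accepting state first via the path A → G → B → E → H → C on input 00101.
No string of length < 5 is accepted (BFS exhausts all shorter strings without reaching an accepting state), and 00101 is the lexicographically least accepting string of length 5.

00101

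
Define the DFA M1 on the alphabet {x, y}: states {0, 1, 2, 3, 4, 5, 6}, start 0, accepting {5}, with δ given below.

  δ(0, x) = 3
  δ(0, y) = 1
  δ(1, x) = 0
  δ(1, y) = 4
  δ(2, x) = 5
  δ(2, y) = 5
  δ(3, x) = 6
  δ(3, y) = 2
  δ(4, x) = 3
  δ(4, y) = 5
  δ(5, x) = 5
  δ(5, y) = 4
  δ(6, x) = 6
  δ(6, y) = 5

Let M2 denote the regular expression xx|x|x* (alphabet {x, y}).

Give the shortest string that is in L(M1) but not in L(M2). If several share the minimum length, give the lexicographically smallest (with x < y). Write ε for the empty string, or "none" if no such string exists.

The string xxy is accepted by M1 but not by M2.
No shorter string lies in the difference, and xxy is the lexicographically first length-3 string in L(M1) \ L(M2).

xxy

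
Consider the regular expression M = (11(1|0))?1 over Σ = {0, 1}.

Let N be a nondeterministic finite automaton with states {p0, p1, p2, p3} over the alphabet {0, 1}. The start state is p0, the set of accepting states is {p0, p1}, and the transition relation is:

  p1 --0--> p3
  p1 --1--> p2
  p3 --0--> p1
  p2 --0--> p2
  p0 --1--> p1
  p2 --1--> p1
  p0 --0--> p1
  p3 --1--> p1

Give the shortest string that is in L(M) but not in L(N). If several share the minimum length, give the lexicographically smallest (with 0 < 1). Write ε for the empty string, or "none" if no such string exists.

1111

The string 1111 is accepted by M but not by N.
No shorter string lies in the difference, and 1111 is the lexicographically first length-4 string in L(M) \ L(N).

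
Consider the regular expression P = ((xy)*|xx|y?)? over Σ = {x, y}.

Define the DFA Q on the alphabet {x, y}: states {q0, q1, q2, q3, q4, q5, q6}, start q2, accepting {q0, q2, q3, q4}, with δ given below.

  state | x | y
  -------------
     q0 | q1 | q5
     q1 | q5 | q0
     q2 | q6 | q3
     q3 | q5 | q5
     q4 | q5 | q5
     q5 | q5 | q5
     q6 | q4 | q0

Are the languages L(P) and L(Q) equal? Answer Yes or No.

Converting the expression P to a DFA (subset construction, then merging equivalent states) gives the minimal DFA with states {p0, p1, p2, p3, p4, p5}, start state p0, accepting states {p0, p2, p3} and transitions p0: x→p1, y→p2; p1: x→p2, y→p3; p2: x→p4, y→p4; p3: x→p5, y→p4; p4: x→p4, y→p4; p5: x→p4, y→p3.
Exploring the product automaton P × Q from the start pair (p0, q2), following both machines on each input symbol, reaches 7 state pairs: (p0, q2), (p1, q6), (p2, q3), (p2, q4), (p3, q0), (p4, q5), (p5, q1).
P accepts in {p0, p2, p3} and Q accepts in {q0, q2, q3, q4}. In every reachable pair the two components are either both accepting — (p0, q2), (p2, q3), (p2, q4), (p3, q0) — or both non-accepting, so no string is accepted by exactly one of the machines: L(P) \ L(Q) and L(Q) \ L(P) are both empty.
Hence every string is accepted by P iff it is accepted by Q, and the two languages coincide.

Yes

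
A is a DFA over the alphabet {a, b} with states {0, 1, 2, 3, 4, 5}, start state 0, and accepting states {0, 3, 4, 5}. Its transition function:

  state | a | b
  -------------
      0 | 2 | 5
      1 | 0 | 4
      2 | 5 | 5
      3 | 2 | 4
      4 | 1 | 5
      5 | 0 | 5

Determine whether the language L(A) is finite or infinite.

State 0 is reachable from the start and can reach an accepting state, and it lies on the cycle 0 → 2 → 5 → 0.
Traversing that cycle any number of times yields accepted strings of unbounded length, so the language is infinite.

infinite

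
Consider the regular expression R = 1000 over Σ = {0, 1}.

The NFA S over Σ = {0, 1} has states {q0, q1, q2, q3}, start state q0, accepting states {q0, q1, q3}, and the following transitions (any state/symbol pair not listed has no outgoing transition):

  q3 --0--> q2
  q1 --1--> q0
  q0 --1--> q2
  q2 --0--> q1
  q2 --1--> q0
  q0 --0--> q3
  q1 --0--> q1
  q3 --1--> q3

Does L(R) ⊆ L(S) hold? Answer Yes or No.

Converting the expression R to a DFA (subset construction, then merging equivalent states) gives the minimal DFA with states {r0, r1, r2, r3, r4, r5}, start state r0, accepting states {r5} and transitions r0: 0→r1, 1→r2; r1: 0→r1, 1→r1; r2: 0→r3, 1→r1; r3: 0→r4, 1→r1; r4: 0→r5, 1→r1; r5: 0→r1, 1→r1.
Exploring the product automaton R × S from the start pair (r0, q0), following both machines on each input symbol, reaches 9 state pairs: (r0, q0), (r1, q3), (r2, q2), (r1, q2), (r3, q1), (r1, q0), (r1, q1), (r4, q1), (r5, q1).
R accepts in {r5} and S accepts in {q0, q1, q3}. The reachable pairs whose R-component is accepting are (r5, q1); in each of them the S-component is accepting too, so the product for L(R) \ L(S) (R-component accepting, S-component rejecting) has no reachable accepting pair and the difference is empty.
Hence every string in L(R) is also in L(S).

Yes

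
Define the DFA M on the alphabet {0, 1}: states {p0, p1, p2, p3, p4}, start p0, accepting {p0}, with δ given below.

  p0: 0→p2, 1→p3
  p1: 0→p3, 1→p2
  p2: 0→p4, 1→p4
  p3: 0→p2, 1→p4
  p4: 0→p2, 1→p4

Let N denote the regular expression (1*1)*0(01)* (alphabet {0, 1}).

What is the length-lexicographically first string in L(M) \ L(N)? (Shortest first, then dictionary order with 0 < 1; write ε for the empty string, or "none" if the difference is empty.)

The empty string ε is accepted by M but not by N.
Since ε is the unique shortest string, it is the required witness.

ε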